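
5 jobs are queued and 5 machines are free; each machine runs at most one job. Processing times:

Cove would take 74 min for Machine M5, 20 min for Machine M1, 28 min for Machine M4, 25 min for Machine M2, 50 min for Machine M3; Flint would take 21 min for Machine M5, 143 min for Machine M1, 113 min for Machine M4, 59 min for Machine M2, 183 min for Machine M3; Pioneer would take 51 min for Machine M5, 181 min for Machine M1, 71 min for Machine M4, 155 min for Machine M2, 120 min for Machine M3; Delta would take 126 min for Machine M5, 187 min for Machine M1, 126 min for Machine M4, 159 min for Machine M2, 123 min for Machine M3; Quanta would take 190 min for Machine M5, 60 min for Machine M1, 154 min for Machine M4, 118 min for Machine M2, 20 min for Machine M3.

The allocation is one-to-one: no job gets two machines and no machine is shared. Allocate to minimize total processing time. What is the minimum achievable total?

Optimal: Cove→Machine M1 (20 min), Flint→Machine M2 (59 min), Pioneer→Machine M5 (51 min), Delta→Machine M4 (126 min), Quanta→Machine M3 (20 min) — total 20+59+51+126+20 = 276 min.

Min total: 276 min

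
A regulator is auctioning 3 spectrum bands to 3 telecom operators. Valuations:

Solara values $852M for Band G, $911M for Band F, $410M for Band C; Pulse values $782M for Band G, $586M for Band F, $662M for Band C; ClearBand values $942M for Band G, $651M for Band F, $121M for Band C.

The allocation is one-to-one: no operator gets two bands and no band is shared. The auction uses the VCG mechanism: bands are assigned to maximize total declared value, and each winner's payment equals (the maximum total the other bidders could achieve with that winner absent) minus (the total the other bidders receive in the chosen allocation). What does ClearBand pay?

Efficient allocation: Solara→Band F ($911M), Pulse→Band C ($662M), ClearBand→Band G ($942M); total welfare W = $2515M.
ClearBand receives Band G at value $942M, so the others get W − 942 = $1573M.
Without ClearBand: best allocation of the remaining 2 bidders over all 3 bands is Solara→Band F ($911M), Pulse→Band G ($782M), total $1693M.
VCG payment = (others' best without ClearBand) − (others' welfare with ClearBand) = 1693 − 1573 = $120M.

ClearBand pays $120M.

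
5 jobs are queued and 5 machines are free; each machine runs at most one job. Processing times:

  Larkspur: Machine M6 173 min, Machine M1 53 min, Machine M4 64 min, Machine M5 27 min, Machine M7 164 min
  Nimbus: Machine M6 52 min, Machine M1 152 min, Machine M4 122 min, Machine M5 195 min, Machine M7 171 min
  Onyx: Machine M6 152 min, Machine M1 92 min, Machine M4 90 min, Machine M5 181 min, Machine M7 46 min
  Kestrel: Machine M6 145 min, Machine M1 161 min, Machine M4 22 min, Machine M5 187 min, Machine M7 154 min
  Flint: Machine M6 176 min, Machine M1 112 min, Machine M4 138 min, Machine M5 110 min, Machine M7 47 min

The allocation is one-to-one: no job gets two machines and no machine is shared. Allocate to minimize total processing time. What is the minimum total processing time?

Minimum total: 240 min

Optimal: Larkspur→Machine M5 (27 min), Nimbus→Machine M6 (52 min), Onyx→Machine M1 (92 min), Kestrel→Machine M4 (22 min), Flint→Machine M7 (47 min) — total 27+52+92+22+47 = 240 min.
Next-best assignment: Larkspur→Machine M5, Nimbus→Machine M6, Onyx→Machine M7, Kestrel→Machine M4, Flint→Machine M1 = 259 min.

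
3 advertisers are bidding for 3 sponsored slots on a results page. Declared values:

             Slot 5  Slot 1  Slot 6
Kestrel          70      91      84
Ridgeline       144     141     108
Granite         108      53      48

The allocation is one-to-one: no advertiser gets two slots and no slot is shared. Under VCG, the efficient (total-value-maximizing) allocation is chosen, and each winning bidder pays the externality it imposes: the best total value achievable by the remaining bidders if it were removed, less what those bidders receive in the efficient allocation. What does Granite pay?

Efficient allocation: Kestrel→Slot 6 ($84), Ridgeline→Slot 1 ($141), Granite→Slot 5 ($108); total welfare W = $333.
Granite receives Slot 5 at value $108, so the others get W − 108 = $225.
Without Granite: best allocation of the remaining 2 bidders over all 3 slots is Kestrel→Slot 1 ($91), Ridgeline→Slot 5 ($144), total $235.
VCG payment = (others' best without Granite) − (others' welfare with Granite) = 235 − 225 = $10.

Granite pays $10.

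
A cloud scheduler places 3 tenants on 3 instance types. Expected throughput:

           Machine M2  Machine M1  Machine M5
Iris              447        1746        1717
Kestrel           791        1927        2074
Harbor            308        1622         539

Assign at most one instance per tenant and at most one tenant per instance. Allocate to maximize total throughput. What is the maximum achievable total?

Maximum total: 4143 ops/s

Treat this as an assignment problem: match each tenant to one instance.
Optimal: Iris→Machine M2 (447 ops/s), Kestrel→Machine M5 (2074 ops/s), Harbor→Machine M1 (1622 ops/s) — total 447+2074+1622 = 4143 ops/s.
Max-entry greedy (repeatedly take the single best remaining cell) gives 4128 ops/s, worse by 15.
Next-best assignment: Iris→Machine M5, Kestrel→Machine M2, Harbor→Machine M1 = 4130 ops/s.
Swapping Kestrel↔Harbor (Kestrel→Machine M1 1927 ops/s, Harbor→Machine M5 539 ops/s) loses 1230.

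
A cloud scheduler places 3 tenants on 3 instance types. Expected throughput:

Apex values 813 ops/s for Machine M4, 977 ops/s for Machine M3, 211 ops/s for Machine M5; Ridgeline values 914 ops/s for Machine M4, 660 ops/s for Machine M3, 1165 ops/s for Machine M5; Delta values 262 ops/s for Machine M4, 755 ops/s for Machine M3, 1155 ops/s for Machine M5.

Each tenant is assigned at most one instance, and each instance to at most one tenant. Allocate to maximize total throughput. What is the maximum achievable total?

Max total: 3046 ops/s

Optimal: Apex→Machine M3 (977 ops/s), Ridgeline→Machine M4 (914 ops/s), Delta→Machine M5 (1155 ops/s) — total 977+914+1155 = 3046 ops/s.
Row-greedy (each tenant in turn takes its best remaining instance) gives 2404 ops/s, worse by 642.
Next-best assignment: Apex→Machine M4, Ridgeline→Machine M5, Delta→Machine M3 = 2733 ops/s.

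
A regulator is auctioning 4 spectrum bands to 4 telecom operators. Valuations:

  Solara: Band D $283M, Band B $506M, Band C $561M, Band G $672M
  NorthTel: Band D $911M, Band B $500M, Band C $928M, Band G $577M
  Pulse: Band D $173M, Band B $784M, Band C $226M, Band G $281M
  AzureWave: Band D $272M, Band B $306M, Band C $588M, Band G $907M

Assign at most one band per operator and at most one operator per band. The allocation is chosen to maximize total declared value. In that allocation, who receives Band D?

NorthTel receives Band D.

Optimal: Solara→Band C ($561M), NorthTel→Band D ($911M), Pulse→Band B ($784M), AzureWave→Band G ($907M) — total 561+911+784+907 = $3163M.
Max-entry greedy (repeatedly take the single best remaining cell) gives $2902M, worse by 261.
Swapping NorthTel↔AzureWave (NorthTel→Band G $577M, AzureWave→Band D $272M) loses 969.
NorthTel's own top band is Band C ($928M), but forcing NorthTel→Band C and reassigning the rest optimally gives only $2902M — worse by 261.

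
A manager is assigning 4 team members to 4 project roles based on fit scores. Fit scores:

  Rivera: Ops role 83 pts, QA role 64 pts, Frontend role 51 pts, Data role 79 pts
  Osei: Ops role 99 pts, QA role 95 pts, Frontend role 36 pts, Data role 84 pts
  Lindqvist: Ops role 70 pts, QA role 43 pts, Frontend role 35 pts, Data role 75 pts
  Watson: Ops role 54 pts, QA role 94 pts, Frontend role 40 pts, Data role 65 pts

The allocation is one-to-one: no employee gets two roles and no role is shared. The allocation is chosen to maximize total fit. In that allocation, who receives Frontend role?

This is a one-to-one assignment (maximum-weight bipartite matching).
Optimal: Rivera→Frontend role (51 pts), Osei→Ops role (99 pts), Lindqvist→Data role (75 pts), Watson→QA role (94 pts) — total 51+99+75+94 = 319 pts.
Max-entry greedy (repeatedly take the single best remaining cell) gives 307 pts, worse by 12.
No other one-to-one assignment exceeds 319 pts.
Rivera's own top role is Ops role (83 pts), but forcing Rivera→Ops role and reassigning the rest optimally gives only 296 pts — worse by 23.

Rivera receives Frontend role.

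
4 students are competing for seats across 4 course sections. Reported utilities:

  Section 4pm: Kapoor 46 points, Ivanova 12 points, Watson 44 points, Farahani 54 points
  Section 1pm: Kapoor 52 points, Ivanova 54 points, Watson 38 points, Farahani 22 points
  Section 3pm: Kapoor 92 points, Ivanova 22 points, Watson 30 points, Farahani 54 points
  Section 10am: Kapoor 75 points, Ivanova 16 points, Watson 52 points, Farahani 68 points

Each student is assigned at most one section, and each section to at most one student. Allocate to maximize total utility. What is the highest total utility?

Optimal: Kapoor→Section 3pm (92 points), Ivanova→Section 1pm (54 points), Watson→Section 4pm (44 points), Farahani→Section 10am (68 points) — total 92+54+44+68 = 258 points.
Next-best assignment: Kapoor→Section 3pm, Ivanova→Section 1pm, Watson→Section 10am, Farahani→Section 4pm = 252 points.

Maximum total: 258 points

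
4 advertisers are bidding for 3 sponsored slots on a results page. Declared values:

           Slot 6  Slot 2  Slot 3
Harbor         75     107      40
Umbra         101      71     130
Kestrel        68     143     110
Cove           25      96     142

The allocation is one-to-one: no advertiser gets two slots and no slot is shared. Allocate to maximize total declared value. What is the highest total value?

Optimal: Umbra→Slot 6 ($101), Kestrel→Slot 2 ($143), Cove→Slot 3 ($142) — total 101+143+142 = $386.
Row-greedy (each advertiser in turn takes its best remaining slot) gives $305, worse by 81.
Next-best assignment: Harbor→Slot 6, Kestrel→Slot 2, Cove→Slot 3 = $360.
Swapping Kestrel↔Cove (Kestrel→Slot 3 $110, Cove→Slot 2 $96) loses 79.

Maximum total: $386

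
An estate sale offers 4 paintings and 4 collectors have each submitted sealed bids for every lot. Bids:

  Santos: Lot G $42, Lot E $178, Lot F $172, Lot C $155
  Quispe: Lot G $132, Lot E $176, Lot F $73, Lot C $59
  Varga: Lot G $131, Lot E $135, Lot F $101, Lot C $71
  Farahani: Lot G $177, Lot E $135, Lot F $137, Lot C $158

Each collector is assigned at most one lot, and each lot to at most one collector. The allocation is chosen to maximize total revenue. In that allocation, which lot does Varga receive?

Varga receives Lot G.

Optimal: Santos→Lot F ($172), Quispe→Lot E ($176), Varga→Lot G ($131), Farahani→Lot C ($158) — total 172+176+131+158 = $637.
Row-greedy (each collector in turn takes its best remaining lot) gives $569, worse by 68.
Every other assignment is strictly worse.
Varga's own top lot is Lot E ($135), but forcing Varga→Lot E and reassigning the rest optimally gives only $597 — worse by 40.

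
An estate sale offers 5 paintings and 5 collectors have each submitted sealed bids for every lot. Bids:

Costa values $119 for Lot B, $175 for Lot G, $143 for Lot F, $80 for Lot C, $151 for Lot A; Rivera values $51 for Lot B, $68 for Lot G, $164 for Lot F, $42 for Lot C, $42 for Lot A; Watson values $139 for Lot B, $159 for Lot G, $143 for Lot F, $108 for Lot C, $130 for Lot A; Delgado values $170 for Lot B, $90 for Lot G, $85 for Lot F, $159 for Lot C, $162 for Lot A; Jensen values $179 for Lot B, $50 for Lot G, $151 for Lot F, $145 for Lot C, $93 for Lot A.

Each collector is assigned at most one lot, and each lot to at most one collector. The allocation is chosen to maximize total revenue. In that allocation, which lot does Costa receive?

Costa receives Lot A.

Optimal: Costa→Lot A ($151), Rivera→Lot F ($164), Watson→Lot G ($159), Delgado→Lot C ($159), Jensen→Lot B ($179) — total 151+164+159+159+179 = $812.
Next-best assignment: Costa→Lot G, Rivera→Lot F, Watson→Lot A, Delgado→Lot C, Jensen→Lot B = $807.
No other one-to-one assignment exceeds $812.
Costa's own top lot is Lot G ($175), but forcing Costa→Lot G and reassigning the rest optimally gives only $807 — worse by 5.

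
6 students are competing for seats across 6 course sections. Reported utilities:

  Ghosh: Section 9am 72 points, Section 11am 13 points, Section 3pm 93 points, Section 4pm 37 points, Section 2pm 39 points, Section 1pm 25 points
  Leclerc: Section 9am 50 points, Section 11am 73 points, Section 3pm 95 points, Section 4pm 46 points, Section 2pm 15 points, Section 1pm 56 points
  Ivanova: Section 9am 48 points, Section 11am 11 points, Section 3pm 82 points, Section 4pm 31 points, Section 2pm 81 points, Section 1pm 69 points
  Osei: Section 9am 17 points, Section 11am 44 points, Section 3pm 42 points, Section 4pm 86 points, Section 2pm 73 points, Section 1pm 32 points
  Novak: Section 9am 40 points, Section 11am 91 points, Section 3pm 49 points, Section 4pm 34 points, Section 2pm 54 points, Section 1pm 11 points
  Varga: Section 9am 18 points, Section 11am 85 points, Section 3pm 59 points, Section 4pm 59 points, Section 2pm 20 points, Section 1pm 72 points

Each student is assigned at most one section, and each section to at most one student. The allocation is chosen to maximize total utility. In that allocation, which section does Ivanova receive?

This is the linear assignment problem.
Optimal: Ghosh→Section 9am (72 points), Leclerc→Section 3pm (95 points), Ivanova→Section 2pm (81 points), Osei→Section 4pm (86 points), Novak→Section 11am (91 points), Varga→Section 1pm (72 points) — total 72+95+81+86+91+72 = 497 points.
Row-greedy (each student in turn takes its best remaining section) gives 445 points, worse by 52.
Ivanova's own top section is Section 3pm (82 points), but forcing Ivanova→Section 3pm and reassigning the rest optimally gives only 439 points — worse by 58.

Ivanova receives Section 2pm.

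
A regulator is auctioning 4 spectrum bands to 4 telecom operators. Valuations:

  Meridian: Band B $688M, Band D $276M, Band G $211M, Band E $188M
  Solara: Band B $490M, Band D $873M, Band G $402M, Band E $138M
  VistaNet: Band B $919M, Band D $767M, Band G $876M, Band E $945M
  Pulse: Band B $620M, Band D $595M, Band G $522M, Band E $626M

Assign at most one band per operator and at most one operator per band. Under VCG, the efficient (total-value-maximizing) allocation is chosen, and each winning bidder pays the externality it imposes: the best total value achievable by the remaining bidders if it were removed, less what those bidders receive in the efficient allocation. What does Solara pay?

Solara pays $38M.

Efficient allocation: Meridian→Band B ($688M), Solara→Band D ($873M), VistaNet→Band G ($876M), Pulse→Band E ($626M); total welfare W = $3063M.
Solara receives Band D at value $873M, so the others get W − 873 = $2190M.
Without Solara: best allocation of the remaining 3 bidders over all 4 bands is Meridian→Band B ($688M), VistaNet→Band E ($945M), Pulse→Band D ($595M), total $2228M.
VCG payment = (others' best without Solara) − (others' welfare with Solara) = 2228 − 2190 = $38M.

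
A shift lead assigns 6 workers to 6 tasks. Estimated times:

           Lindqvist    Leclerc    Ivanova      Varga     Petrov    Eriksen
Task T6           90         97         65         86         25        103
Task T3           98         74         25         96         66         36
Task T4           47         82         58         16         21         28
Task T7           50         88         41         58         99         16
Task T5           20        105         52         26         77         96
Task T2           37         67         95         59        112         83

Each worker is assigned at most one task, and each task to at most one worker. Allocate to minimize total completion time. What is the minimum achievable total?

Treat this as an assignment problem: match each worker to one task.
Optimal: Lindqvist→Task T5 (20 min), Leclerc→Task T2 (67 min), Ivanova→Task T3 (25 min), Varga→Task T4 (16 min), Petrov→Task T6 (25 min), Eriksen→Task T7 (16 min) — total 20+67+25+16+25+16 = 169 min.

Min total: 169 min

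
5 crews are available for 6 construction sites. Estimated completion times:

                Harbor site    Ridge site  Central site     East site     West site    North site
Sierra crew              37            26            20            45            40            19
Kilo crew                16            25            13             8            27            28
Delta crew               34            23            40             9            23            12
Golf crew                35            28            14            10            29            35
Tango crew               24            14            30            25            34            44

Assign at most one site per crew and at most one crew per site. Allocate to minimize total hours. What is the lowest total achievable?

Optimal: Sierra crew→Central site (20 hours), Kilo crew→Harbor site (16 hours), Delta crew→North site (12 hours), Golf crew→East site (10 hours), Tango crew→Ridge site (14 hours) — total 20+16+12+10+14 = 72 hours.
Min-entry greedy (repeatedly take the single cheapest remaining cell) gives 85 hours, worse by 13.
Swapping Golf crew↔Kilo crew (Golf crew→Harbor site 35 hours, Kilo crew→East site 8 hours) adds 17.
No other one-to-one assignment undercuts 72 hours.

Min total: 72 hours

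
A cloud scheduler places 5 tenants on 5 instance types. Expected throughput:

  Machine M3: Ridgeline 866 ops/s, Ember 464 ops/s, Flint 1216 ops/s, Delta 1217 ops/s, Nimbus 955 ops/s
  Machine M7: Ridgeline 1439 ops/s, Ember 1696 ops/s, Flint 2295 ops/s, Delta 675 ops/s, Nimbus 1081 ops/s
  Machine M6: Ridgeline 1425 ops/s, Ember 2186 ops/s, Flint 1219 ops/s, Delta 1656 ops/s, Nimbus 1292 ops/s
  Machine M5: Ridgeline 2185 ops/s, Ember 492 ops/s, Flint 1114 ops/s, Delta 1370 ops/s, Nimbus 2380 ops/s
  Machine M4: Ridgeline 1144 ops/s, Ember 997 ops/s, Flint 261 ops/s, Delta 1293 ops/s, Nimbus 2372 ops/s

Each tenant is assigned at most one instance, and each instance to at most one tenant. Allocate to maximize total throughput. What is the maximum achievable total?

Treat this as an assignment problem: match each tenant to one instance.
Optimal: Ridgeline→Machine M5 (2185 ops/s), Ember→Machine M6 (2186 ops/s), Flint→Machine M7 (2295 ops/s), Delta→Machine M3 (1217 ops/s), Nimbus→Machine M4 (2372 ops/s) — total 2185+2186+2295+1217+2372 = 10255 ops/s.
Column-greedy (each instance in turn goes to its best remaining tenant) gives 9222 ops/s, worse by 1033.
Next-best assignment: Ridgeline→Machine M4, Ember→Machine M6, Flint→Machine M7, Delta→Machine M3, Nimbus→Machine M5 = 9222 ops/s.
Swapping Nimbus↔Ridgeline (Nimbus→Machine M5 2380 ops/s, Ridgeline→Machine M4 1144 ops/s) loses 1033.
Checked against all permutations: 10255 ops/s is optimal.

Max total: 10255 ops/s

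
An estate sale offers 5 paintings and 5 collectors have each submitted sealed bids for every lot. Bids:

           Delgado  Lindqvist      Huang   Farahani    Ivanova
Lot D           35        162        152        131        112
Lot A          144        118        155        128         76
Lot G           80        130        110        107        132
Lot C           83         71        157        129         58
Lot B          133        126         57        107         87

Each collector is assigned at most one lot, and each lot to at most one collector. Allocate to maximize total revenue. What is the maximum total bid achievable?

Optimal: Delgado→Lot B ($133), Lindqvist→Lot D ($162), Huang→Lot C ($157), Farahani→Lot A ($128), Ivanova→Lot G ($132) — total 133+162+157+128+132 = $712.
Column-greedy (each lot in turn goes to its best remaining collector) gives $711, worse by 1.
Next-best assignment: Delgado→Lot B, Lindqvist→Lot D, Huang→Lot A, Farahani→Lot C, Ivanova→Lot G = $711.
Swapping Ivanova↔Delgado (Ivanova→Lot B $87, Delgado→Lot G $80) loses 98.
Every other assignment is strictly worse.

Maximum total: $712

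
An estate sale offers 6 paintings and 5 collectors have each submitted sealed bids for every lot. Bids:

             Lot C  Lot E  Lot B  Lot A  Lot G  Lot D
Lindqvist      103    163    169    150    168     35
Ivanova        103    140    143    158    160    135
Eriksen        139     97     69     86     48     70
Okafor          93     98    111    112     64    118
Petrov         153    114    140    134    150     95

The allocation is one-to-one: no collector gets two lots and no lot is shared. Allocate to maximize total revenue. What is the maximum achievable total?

Optimal: Lindqvist→Lot B ($169), Ivanova→Lot A ($158), Eriksen→Lot C ($139), Okafor→Lot D ($118), Petrov→Lot G ($150) — total 169+158+139+118+150 = $734.
Row-greedy (each collector in turn takes its best remaining lot) gives $720, worse by 14.
Next-best assignment: Lindqvist→Lot E, Ivanova→Lot A, Eriksen→Lot C, Okafor→Lot D, Petrov→Lot G = $728.
Checked against all permutations: $734 is optimal.

Maximum total: $734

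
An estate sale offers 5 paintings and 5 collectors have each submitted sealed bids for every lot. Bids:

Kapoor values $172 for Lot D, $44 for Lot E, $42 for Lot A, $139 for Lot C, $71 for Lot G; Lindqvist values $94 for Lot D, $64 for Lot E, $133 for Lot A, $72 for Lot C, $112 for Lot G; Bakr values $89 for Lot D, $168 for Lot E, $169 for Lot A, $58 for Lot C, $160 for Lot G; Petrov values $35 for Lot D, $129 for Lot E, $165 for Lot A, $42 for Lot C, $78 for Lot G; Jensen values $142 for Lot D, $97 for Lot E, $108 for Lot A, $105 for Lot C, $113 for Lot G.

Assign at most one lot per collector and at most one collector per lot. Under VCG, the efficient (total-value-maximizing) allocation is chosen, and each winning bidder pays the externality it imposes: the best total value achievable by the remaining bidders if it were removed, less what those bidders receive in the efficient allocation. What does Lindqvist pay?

Efficient allocation: Kapoor→Lot C ($139), Lindqvist→Lot G ($112), Bakr→Lot E ($168), Petrov→Lot A ($165), Jensen→Lot D ($142); total welfare W = $726.
Lindqvist receives Lot G at value $112, so the others get W − 112 = $614.
Without Lindqvist: best allocation of the remaining 4 bidders over all 5 lots is Kapoor→Lot D ($172), Bakr→Lot E ($168), Petrov→Lot A ($165), Jensen→Lot G ($113), total $618.
VCG payment = (others' best without Lindqvist) − (others' welfare with Lindqvist) = 618 − 614 = $4.

Lindqvist pays $4.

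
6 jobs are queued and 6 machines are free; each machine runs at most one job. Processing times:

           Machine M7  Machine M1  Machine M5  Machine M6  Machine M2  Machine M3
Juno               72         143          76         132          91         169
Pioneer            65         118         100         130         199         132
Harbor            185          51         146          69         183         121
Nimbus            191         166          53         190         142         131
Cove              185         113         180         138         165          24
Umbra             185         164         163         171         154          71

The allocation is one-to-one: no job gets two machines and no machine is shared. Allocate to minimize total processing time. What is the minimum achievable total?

Treat this as an assignment problem: match each job to one machine.
Optimal: Juno→Machine M2 (91 min), Pioneer→Machine M7 (65 min), Harbor→Machine M1 (51 min), Nimbus→Machine M5 (53 min), Cove→Machine M3 (24 min), Umbra→Machine M6 (171 min) — total 91+65+51+53+24+171 = 455 min.
Row-greedy (each job in turn takes its cheapest remaining machine) gives 646 min, worse by 191.
Every other assignment is strictly worse.

Minimum total: 455 min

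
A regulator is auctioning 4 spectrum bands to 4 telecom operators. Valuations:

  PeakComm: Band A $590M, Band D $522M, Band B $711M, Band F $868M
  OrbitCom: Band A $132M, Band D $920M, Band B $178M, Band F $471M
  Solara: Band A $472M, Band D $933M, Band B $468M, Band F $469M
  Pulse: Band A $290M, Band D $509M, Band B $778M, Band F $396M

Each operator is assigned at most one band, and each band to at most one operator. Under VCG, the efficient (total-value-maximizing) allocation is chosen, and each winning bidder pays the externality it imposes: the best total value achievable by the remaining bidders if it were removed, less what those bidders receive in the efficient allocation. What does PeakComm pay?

Efficient allocation: PeakComm→Band F ($868M), OrbitCom→Band D ($920M), Solara→Band A ($472M), Pulse→Band B ($778M); total welfare W = $3038M.
PeakComm receives Band F at value $868M, so the others get W − 868 = $2170M.
Without PeakComm: best allocation of the remaining 3 bidders over all 4 bands is OrbitCom→Band F ($471M), Solara→Band D ($933M), Pulse→Band B ($778M), total $2182M.
VCG payment = (others' best without PeakComm) − (others' welfare with PeakComm) = 2182 − 2170 = $12M.

PeakComm pays $12M.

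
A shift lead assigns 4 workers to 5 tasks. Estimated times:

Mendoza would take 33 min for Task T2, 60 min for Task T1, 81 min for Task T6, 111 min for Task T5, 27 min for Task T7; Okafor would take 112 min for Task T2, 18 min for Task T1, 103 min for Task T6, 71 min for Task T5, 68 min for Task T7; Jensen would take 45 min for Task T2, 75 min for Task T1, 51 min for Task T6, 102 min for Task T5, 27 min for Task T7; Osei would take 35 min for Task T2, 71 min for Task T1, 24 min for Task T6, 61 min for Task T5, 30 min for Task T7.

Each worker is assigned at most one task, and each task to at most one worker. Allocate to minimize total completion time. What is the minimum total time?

Min total: 102 min

Optimal: Mendoza→Task T2 (33 min), Okafor→Task T1 (18 min), Jensen→Task T7 (27 min), Osei→Task T6 (24 min) — total 33+18+27+24 = 102 min.
Min-entry greedy (repeatedly take the single cheapest remaining cell) gives 114 min, worse by 12.
Next-best assignment: Mendoza→Task T7, Okafor→Task T1, Jensen→Task T2, Osei→Task T6 = 114 min.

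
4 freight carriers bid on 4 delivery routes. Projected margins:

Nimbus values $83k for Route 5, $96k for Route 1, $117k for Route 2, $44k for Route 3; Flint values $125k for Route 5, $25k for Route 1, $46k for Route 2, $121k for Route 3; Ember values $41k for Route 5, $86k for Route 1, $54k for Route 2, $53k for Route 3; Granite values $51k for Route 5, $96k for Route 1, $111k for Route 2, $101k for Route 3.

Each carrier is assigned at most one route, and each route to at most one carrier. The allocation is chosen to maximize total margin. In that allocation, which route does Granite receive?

This is a one-to-one assignment (maximum-weight bipartite matching).
Optimal: Nimbus→Route 2 ($117k), Flint→Route 5 ($125k), Ember→Route 1 ($86k), Granite→Route 3 ($101k) — total 117+125+86+101 = $429k.
Column-greedy (each route in turn goes to its best remaining carrier) gives $385k, worse by 44.
Granite's own top route is Route 2 ($111k), but forcing Granite→Route 2 and reassigning the rest optimally gives only $401k — worse by 28.

Granite receives Route 3.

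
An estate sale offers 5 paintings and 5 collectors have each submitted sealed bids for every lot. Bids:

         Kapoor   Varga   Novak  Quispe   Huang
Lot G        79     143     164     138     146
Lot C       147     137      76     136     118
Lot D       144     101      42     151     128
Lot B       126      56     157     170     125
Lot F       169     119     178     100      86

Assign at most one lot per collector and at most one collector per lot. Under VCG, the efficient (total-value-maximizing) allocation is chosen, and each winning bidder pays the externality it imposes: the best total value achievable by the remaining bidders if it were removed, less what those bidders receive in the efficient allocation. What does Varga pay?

Efficient allocation: Kapoor→Lot D ($144), Varga→Lot C ($137), Novak→Lot F ($178), Quispe→Lot B ($170), Huang→Lot G ($146); total welfare W = $775.
Varga receives Lot C at value $137, so the others get W − 137 = $638.
Without Varga: best allocation of the remaining 4 bidders over all 5 lots is Kapoor→Lot C ($147), Novak→Lot F ($178), Quispe→Lot B ($170), Huang→Lot G ($146), total $641.
VCG payment = (others' best without Varga) − (others' welfare with Varga) = 641 − 638 = $3.

Varga pays $3.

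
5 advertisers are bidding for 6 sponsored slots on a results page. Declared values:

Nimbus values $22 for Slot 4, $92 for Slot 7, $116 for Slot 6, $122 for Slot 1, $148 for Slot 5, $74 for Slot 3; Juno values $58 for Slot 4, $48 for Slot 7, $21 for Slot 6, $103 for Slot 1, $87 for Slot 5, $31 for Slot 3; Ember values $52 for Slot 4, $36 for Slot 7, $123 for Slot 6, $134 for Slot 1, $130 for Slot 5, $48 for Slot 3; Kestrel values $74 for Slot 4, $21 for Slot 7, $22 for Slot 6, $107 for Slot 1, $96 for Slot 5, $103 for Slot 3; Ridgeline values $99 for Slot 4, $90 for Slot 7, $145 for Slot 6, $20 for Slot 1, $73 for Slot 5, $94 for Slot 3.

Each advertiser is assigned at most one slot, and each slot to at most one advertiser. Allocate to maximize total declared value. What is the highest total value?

Optimal: Nimbus→Slot 5 ($148), Juno→Slot 4 ($58), Ember→Slot 1 ($134), Kestrel→Slot 3 ($103), Ridgeline→Slot 6 ($145) — total 148+58+134+103+145 = $588.
Next-best assignment: Nimbus→Slot 5, Juno→Slot 7, Ember→Slot 1, Kestrel→Slot 3, Ridgeline→Slot 6 = $578.

Maximum total: $588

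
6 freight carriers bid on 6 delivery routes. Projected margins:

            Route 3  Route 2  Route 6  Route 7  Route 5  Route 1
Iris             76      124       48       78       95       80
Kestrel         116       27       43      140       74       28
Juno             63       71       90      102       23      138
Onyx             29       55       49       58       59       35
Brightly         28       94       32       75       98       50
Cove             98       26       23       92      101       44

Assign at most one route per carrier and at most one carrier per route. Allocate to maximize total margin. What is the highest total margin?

This is a one-to-one assignment (maximum-weight bipartite matching).
Optimal: Iris→Route 2 ($124k), Kestrel→Route 7 ($140k), Juno→Route 1 ($138k), Onyx→Route 6 ($49k), Brightly→Route 5 ($98k), Cove→Route 3 ($98k) — total 124+140+138+49+98+98 = $647k.
Column-greedy (each route in turn goes to its best remaining carrier) gives $555k, worse by 92.
No other one-to-one assignment exceeds $647k.

Max total: $647k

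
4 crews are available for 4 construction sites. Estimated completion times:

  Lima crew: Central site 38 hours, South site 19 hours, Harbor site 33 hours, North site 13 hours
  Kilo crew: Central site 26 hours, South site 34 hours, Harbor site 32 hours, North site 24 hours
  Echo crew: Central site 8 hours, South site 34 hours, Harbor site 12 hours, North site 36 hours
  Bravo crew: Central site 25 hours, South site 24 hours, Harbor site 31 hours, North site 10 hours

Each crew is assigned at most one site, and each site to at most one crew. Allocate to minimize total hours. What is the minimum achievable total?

Treat this as an assignment problem: match each crew to one site.
Optimal: Lima crew→South site (19 hours), Kilo crew→Central site (26 hours), Echo crew→Harbor site (12 hours), Bravo crew→North site (10 hours) — total 19+26+12+10 = 67 hours.
Column-greedy (each site in turn goes to its cheapest remaining crew) gives 82 hours, worse by 15.
Swapping Bravo crew↔Echo crew (Bravo crew→Harbor site 31 hours, Echo crew→North site 36 hours) adds 45.
Every other assignment is strictly worse.

Minimum total: 67 hours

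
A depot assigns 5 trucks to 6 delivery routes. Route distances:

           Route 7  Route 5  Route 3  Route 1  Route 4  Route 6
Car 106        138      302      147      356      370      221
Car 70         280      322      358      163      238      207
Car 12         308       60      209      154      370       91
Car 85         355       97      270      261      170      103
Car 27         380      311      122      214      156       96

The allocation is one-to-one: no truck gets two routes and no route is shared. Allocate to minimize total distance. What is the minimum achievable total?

Minimum total: 586 km

Optimal: Car 106→Route 7 (138 km), Car 70→Route 1 (163 km), Car 12→Route 5 (60 km), Car 85→Route 6 (103 km), Car 27→Route 3 (122 km) — total 138+163+60+103+122 = 586 km.
Min-entry greedy (repeatedly take the single cheapest remaining cell) gives 627 km, worse by 41.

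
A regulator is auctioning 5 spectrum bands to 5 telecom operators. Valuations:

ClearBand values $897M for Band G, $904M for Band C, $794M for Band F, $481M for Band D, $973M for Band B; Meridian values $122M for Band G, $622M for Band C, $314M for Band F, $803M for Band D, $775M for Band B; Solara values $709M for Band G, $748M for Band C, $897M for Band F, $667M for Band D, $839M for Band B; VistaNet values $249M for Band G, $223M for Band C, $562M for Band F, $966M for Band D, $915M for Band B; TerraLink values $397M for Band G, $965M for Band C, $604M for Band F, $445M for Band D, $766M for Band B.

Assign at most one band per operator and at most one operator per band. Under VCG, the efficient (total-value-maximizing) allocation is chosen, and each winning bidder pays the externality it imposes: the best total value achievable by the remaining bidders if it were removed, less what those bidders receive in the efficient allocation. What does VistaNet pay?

Efficient allocation: ClearBand→Band G ($897M), Meridian→Band B ($775M), Solara→Band F ($897M), VistaNet→Band D ($966M), TerraLink→Band C ($965M); total welfare W = $4500M.
VistaNet receives Band D at value $966M, so the others get W − 966 = $3534M.
Without VistaNet: best allocation of the remaining 4 bidders over all 5 bands is ClearBand→Band B ($973M), Meridian→Band D ($803M), Solara→Band F ($897M), TerraLink→Band C ($965M), total $3638M.
VCG payment = (others' best without VistaNet) − (others' welfare with VistaNet) = 3638 − 3534 = $104M.

VistaNet pays $104M.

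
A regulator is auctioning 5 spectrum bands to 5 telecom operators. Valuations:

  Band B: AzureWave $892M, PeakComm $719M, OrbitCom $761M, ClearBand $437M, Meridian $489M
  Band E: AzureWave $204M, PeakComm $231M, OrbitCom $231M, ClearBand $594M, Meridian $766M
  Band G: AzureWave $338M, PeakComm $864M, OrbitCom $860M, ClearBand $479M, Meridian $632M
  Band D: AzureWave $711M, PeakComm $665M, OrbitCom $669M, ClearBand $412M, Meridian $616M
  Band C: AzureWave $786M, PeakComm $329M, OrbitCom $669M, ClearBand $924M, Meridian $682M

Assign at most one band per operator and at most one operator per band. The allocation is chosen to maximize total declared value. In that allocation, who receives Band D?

OrbitCom receives Band D.

This is the linear assignment problem.
Optimal: AzureWave→Band B ($892M), PeakComm→Band G ($864M), OrbitCom→Band D ($669M), ClearBand→Band C ($924M), Meridian→Band E ($766M) — total 892+864+669+924+766 = $4115M.
OrbitCom's own top band is Band G ($860M), but forcing OrbitCom→Band G and reassigning the rest optimally gives only $4107M — worse by 8.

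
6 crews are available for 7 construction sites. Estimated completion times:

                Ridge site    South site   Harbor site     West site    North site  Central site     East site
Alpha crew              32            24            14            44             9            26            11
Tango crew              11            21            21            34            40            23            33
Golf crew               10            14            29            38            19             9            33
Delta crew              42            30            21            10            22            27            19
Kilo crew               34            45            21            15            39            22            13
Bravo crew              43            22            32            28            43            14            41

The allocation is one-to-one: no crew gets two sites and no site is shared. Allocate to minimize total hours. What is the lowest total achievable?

Min total: 71 hours

Optimal: Alpha crew→North site (9 hours), Tango crew→Ridge site (11 hours), Golf crew→South site (14 hours), Delta crew→West site (10 hours), Kilo crew→East site (13 hours), Bravo crew→Central site (14 hours) — total 9+11+14+10+13+14 = 71 hours.
Min-entry greedy (repeatedly take the single cheapest remaining cell) gives 74 hours, worse by 3.
No other one-to-one assignment undercuts 71 hours.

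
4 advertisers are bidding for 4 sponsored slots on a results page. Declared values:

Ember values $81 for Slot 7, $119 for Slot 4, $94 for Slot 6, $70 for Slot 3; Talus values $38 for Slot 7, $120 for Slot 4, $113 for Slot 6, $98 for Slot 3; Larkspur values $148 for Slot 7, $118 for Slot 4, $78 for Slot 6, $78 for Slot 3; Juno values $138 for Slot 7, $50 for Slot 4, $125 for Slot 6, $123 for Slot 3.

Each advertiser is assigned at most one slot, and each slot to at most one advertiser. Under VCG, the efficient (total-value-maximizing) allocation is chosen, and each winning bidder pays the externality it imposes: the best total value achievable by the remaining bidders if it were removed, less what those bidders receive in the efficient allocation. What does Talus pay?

Talus pays $2.

Efficient allocation: Ember→Slot 4 ($119), Talus→Slot 6 ($113), Larkspur→Slot 7 ($148), Juno→Slot 3 ($123); total welfare W = $503.
Talus receives Slot 6 at value $113, so the others get W − 113 = $390.
Without Talus: best allocation of the remaining 3 bidders over all 4 slots is Ember→Slot 4 ($119), Larkspur→Slot 7 ($148), Juno→Slot 6 ($125), total $392.
VCG payment = (others' best without Talus) − (others' welfare with Talus) = 392 − 390 = $2.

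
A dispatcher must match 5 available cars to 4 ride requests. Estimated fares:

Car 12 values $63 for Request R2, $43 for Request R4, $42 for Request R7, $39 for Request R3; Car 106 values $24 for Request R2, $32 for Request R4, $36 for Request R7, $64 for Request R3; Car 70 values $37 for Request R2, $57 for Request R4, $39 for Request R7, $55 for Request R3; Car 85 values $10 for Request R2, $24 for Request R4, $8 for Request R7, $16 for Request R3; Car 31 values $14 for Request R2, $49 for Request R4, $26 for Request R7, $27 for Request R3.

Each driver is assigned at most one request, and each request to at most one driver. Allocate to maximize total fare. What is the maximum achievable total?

Maximum total: $215

This is a one-to-one assignment (maximum-weight bipartite matching).
Optimal: Car 12→Request R2 ($63), Car 31→Request R4 ($49), Car 70→Request R7 ($39), Car 106→Request R3 ($64) — total 63+49+39+64 = $215.
Max-entry greedy (repeatedly take the single best remaining cell) gives $210, worse by 5.
Next-best assignment: Car 12→Request R2, Car 70→Request R4, Car 31→Request R7, Car 106→Request R3 = $210.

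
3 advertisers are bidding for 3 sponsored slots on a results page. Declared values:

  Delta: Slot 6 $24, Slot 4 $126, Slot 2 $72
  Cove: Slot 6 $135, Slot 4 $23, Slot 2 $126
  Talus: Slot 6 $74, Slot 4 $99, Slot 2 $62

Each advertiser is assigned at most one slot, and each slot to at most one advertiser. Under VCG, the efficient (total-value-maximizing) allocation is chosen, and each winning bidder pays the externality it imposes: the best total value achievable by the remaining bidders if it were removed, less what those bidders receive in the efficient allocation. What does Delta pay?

Delta pays $34.

Efficient allocation: Delta→Slot 4 ($126), Cove→Slot 2 ($126), Talus→Slot 6 ($74); total welfare W = $326.
Delta receives Slot 4 at value $126, so the others get W − 126 = $200.
Without Delta: best allocation of the remaining 2 bidders over all 3 slots is Cove→Slot 6 ($135), Talus→Slot 4 ($99), total $234.
VCG payment = (others' best without Delta) − (others' welfare with Delta) = 234 − 200 = $34.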